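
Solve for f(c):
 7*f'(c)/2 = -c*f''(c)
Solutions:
 f(c) = C1 + C2/c^(5/2)


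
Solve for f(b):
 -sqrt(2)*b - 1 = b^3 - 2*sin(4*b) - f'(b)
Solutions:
 f(b) = C1 + b^4/4 + sqrt(2)*b^2/2 + b + cos(4*b)/2


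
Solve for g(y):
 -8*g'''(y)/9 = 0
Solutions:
 g(y) = C1 + C2*y + C3*y^2


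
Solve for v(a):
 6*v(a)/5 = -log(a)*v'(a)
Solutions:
 v(a) = C1*exp(-6*li(a)/5)


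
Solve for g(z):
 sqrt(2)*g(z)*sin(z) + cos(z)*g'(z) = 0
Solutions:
 g(z) = C1*cos(z)^(sqrt(2))


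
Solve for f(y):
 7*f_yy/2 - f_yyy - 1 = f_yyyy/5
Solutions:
 f(y) = C1 + C2*y + C3*exp(y*(-5 + sqrt(95))/2) + C4*exp(-y*(5 + sqrt(95))/2) + y^2/7


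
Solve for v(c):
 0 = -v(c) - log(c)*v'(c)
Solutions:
 v(c) = C1*exp(-li(c))


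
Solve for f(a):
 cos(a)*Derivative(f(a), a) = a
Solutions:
 f(a) = C1 + Integral(a/cos(a), a)


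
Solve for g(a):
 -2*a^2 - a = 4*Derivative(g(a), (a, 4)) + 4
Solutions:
 g(a) = C1 + C2*a + C3*a^2 + C4*a^3 - a^6/720 - a^5/480 - a^4/24


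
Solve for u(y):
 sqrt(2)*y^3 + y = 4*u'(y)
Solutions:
 u(y) = C1 + sqrt(2)*y^4/16 + y^2/8


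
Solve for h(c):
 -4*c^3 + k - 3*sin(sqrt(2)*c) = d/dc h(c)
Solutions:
 h(c) = C1 - c^4 + c*k + 3*sqrt(2)*cos(sqrt(2)*c)/2


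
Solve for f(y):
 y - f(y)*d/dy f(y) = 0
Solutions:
 f(y) = -sqrt(C1 + y^2)
 f(y) = sqrt(C1 + y^2)


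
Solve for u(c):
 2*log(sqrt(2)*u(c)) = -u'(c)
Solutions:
 Integral(1/(2*log(_y) + log(2)), (_y, u(c))) = C1 - c


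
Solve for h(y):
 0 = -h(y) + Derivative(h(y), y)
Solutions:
 h(y) = C1*exp(y)


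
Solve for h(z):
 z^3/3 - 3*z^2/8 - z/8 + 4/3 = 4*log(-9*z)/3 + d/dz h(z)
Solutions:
 h(z) = C1 + z^4/12 - z^3/8 - z^2/16 - 4*z*log(-z)/3 + 8*z*(1 - log(3))/3


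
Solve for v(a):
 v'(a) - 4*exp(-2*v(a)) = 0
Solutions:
 v(a) = log(-sqrt(C1 + 8*a))
 v(a) = log(C1 + 8*a)/2


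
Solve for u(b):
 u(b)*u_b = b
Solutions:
 u(b) = -sqrt(C1 + b^2)
 u(b) = sqrt(C1 + b^2)


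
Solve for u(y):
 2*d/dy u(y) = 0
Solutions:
 u(y) = C1


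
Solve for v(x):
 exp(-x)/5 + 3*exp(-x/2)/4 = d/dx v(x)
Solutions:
 v(x) = C1 - exp(-x)/5 - 3*exp(-x/2)/2


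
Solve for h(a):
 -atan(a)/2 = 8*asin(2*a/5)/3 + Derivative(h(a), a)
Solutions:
 h(a) = C1 - 8*a*asin(2*a/5)/3 - a*atan(a)/2 - 4*sqrt(25 - 4*a^2)/3 + log(a^2 + 1)/4


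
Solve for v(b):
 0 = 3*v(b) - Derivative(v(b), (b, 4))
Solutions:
 v(b) = C1*exp(-3^(1/4)*b) + C2*exp(3^(1/4)*b) + C3*sin(3^(1/4)*b) + C4*cos(3^(1/4)*b)


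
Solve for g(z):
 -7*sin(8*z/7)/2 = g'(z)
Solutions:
 g(z) = C1 + 49*cos(8*z/7)/16


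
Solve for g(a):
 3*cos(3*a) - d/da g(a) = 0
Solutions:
 g(a) = C1 + sin(3*a)


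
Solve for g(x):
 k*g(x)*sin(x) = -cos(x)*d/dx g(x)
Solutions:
 g(x) = C1*exp(k*log(cos(x)))


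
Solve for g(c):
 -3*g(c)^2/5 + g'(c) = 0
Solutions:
 g(c) = -5/(C1 + 3*c)


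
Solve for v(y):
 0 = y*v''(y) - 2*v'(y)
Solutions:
 v(y) = C1 + C2*y^3


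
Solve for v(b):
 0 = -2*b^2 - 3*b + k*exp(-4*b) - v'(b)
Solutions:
 v(b) = C1 - 2*b^3/3 - 3*b^2/2 - k*exp(-4*b)/4


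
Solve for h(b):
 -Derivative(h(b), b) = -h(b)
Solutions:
 h(b) = C1*exp(b)


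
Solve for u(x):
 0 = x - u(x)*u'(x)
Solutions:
 u(x) = -sqrt(C1 + x^2)
 u(x) = sqrt(C1 + x^2)


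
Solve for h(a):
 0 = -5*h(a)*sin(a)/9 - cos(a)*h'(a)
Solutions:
 h(a) = C1*cos(a)^(5/9)


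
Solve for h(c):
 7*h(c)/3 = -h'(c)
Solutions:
 h(c) = C1*exp(-7*c/3)


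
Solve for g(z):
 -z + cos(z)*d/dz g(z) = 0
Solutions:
 g(z) = C1 + Integral(z/cos(z), z)


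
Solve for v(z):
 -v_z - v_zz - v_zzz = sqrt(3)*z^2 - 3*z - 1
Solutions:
 v(z) = C1 - sqrt(3)*z^3/3 + 3*z^2/2 + sqrt(3)*z^2 - 2*z + (C2*sin(sqrt(3)*z/2) + C3*cos(sqrt(3)*z/2))*exp(-z/2)


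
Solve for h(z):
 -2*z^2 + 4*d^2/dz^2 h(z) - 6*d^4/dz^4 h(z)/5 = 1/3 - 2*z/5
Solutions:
 h(z) = C1 + C2*z + C3*exp(-sqrt(30)*z/3) + C4*exp(sqrt(30)*z/3) + z^4/24 - z^3/60 + 23*z^2/120


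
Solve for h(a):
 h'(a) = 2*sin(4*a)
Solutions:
 h(a) = C1 - cos(4*a)/2


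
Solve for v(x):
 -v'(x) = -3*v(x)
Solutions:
 v(x) = C1*exp(3*x)


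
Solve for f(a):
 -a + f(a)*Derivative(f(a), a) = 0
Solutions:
 f(a) = -sqrt(C1 + a^2)
 f(a) = sqrt(C1 + a^2)


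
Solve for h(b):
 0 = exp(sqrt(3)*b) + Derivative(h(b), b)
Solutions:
 h(b) = C1 - sqrt(3)*exp(sqrt(3)*b)/3


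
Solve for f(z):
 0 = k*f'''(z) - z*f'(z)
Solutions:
 f(z) = C1 + Integral(C2*airyai(z*(1/k)^(1/3)) + C3*airybi(z*(1/k)^(1/3)), z)


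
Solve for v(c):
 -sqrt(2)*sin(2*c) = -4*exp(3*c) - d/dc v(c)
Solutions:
 v(c) = C1 - 4*exp(3*c)/3 - sqrt(2)*cos(2*c)/2


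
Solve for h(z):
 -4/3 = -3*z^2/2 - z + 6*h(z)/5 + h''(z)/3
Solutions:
 h(z) = C1*sin(3*sqrt(10)*z/5) + C2*cos(3*sqrt(10)*z/5) + 5*z^2/4 + 5*z/6 - 65/36


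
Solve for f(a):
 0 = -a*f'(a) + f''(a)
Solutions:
 f(a) = C1 + C2*erfi(sqrt(2)*a/2)


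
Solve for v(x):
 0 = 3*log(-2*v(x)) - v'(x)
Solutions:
 -Integral(1/(log(-_y) + log(2)), (_y, v(x)))/3 = C1 - x


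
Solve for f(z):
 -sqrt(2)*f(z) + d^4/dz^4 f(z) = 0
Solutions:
 f(z) = C1*exp(-2^(1/8)*z) + C2*exp(2^(1/8)*z) + C3*sin(2^(1/8)*z) + C4*cos(2^(1/8)*z)


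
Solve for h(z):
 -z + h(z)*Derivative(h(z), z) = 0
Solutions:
 h(z) = -sqrt(C1 + z^2)
 h(z) = sqrt(C1 + z^2)


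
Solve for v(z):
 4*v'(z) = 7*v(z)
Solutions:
 v(z) = C1*exp(7*z/4)


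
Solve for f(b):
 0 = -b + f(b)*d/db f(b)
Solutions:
 f(b) = -sqrt(C1 + b^2)
 f(b) = sqrt(C1 + b^2)


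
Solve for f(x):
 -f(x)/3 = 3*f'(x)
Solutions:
 f(x) = C1*exp(-x/9)


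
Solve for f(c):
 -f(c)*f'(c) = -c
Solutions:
 f(c) = -sqrt(C1 + c^2)
 f(c) = sqrt(C1 + c^2)


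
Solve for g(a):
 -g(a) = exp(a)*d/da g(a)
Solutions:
 g(a) = C1*exp(exp(-a))


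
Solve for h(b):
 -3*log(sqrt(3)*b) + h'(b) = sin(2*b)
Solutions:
 h(b) = C1 + 3*b*log(b) - 3*b + 3*b*log(3)/2 - cos(2*b)/2


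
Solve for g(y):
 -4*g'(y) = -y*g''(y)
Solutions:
 g(y) = C1 + C2*y^5


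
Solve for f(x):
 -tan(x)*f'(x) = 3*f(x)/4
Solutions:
 f(x) = C1/sin(x)^(3/4)


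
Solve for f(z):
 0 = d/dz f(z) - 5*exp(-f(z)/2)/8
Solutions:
 f(z) = 2*log(C1 + 5*z/16)


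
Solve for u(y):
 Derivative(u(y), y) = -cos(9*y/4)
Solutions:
 u(y) = C1 - 4*sin(9*y/4)/9


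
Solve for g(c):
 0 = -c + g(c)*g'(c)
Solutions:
 g(c) = -sqrt(C1 + c^2)
 g(c) = sqrt(C1 + c^2)


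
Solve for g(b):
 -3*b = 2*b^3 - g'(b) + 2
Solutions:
 g(b) = C1 + b^4/2 + 3*b^2/2 + 2*b


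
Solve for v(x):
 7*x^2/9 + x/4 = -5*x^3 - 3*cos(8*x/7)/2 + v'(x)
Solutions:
 v(x) = C1 + 5*x^4/4 + 7*x^3/27 + x^2/8 + 21*sin(8*x/7)/16


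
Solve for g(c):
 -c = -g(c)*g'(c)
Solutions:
 g(c) = -sqrt(C1 + c^2)
 g(c) = sqrt(C1 + c^2)


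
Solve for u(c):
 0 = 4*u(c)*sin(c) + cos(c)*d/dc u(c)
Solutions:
 u(c) = C1*cos(c)^4


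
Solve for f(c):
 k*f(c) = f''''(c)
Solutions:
 f(c) = C1*exp(-c*k^(1/4)) + C2*exp(c*k^(1/4)) + C3*exp(-I*c*k^(1/4)) + C4*exp(I*c*k^(1/4))


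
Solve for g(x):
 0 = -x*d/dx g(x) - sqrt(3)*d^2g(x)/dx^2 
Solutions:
 g(x) = C1 + C2*erf(sqrt(2)*3^(3/4)*x/6)


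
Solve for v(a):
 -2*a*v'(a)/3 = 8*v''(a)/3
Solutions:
 v(a) = C1 + C2*erf(sqrt(2)*a/4)


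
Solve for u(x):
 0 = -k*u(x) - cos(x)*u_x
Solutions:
 u(x) = C1*exp(k*(log(sin(x) - 1) - log(sin(x) + 1))/2)


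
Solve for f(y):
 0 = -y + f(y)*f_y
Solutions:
 f(y) = -sqrt(C1 + y^2)
 f(y) = sqrt(C1 + y^2)


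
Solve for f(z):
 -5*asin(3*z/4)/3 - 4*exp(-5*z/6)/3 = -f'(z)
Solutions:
 f(z) = C1 + 5*z*asin(3*z/4)/3 + 5*sqrt(16 - 9*z^2)/9 - 8*exp(-5*z/6)/5


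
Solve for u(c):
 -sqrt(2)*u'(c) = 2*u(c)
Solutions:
 u(c) = C1*exp(-sqrt(2)*c)


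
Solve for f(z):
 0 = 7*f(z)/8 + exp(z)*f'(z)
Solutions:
 f(z) = C1*exp(7*exp(-z)/8)


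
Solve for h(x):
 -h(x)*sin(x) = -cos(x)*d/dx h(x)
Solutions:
 h(x) = C1/cos(x)


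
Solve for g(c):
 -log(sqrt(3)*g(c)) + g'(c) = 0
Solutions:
 -2*Integral(1/(2*log(_y) + log(3)), (_y, g(c))) = C1 - c


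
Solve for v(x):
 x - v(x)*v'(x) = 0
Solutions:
 v(x) = -sqrt(C1 + x^2)
 v(x) = sqrt(C1 + x^2)


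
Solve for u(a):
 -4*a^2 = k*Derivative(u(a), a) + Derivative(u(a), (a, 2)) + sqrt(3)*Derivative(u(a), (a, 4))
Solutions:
 u(a) = C1 + C2*exp(a*(-2^(2/3)*3^(1/6)*(9*k + sqrt(81*k^2 + 4*sqrt(3)))^(1/3) + 2*6^(1/3)/(9*k + sqrt(81*k^2 + 4*sqrt(3)))^(1/3))/6) + C3*exp(a*(2^(2/3)*3^(1/6)*(9*k + sqrt(81*k^2 + 4*sqrt(3)))^(1/3) - 6^(2/3)*I*(9*k + sqrt(81*k^2 + 4*sqrt(3)))^(1/3) + 16*sqrt(3)/((9*k + sqrt(81*k^2 + 4*sqrt(3)))^(1/3)*(-2^(2/3)*3^(1/6) + 6^(2/3)*I)))/12) + C4*exp(a*(2^(2/3)*3^(1/6)*(9*k + sqrt(81*k^2 + 4*sqrt(3)))^(1/3) + 6^(2/3)*I*(9*k + sqrt(81*k^2 + 4*sqrt(3)))^(1/3) - 16*sqrt(3)/((9*k + sqrt(81*k^2 + 4*sqrt(3)))^(1/3)*(2^(2/3)*3^(1/6) + 6^(2/3)*I)))/12) - 4*a^3/(3*k) + 4*a^2/k^2 - 8*a/k^3


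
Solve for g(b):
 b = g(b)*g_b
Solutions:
 g(b) = -sqrt(C1 + b^2)
 g(b) = sqrt(C1 + b^2)


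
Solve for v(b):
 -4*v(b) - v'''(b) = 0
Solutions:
 v(b) = C3*exp(-2^(2/3)*b) + (C1*sin(2^(2/3)*sqrt(3)*b/2) + C2*cos(2^(2/3)*sqrt(3)*b/2))*exp(2^(2/3)*b/2)


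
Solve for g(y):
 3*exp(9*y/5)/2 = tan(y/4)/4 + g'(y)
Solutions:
 g(y) = C1 + 5*exp(9*y/5)/6 + log(cos(y/4))


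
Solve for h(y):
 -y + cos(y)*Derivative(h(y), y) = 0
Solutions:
 h(y) = C1 + Integral(y/cos(y), y)


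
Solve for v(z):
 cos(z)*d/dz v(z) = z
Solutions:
 v(z) = C1 + Integral(z/cos(z), z)


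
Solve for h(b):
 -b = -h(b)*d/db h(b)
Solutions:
 h(b) = -sqrt(C1 + b^2)
 h(b) = sqrt(C1 + b^2)


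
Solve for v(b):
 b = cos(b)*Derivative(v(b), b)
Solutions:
 v(b) = C1 + Integral(b/cos(b), b)


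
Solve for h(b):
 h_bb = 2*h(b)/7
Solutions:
 h(b) = C1*exp(-sqrt(14)*b/7) + C2*exp(sqrt(14)*b/7)


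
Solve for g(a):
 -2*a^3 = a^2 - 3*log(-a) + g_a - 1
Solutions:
 g(a) = C1 - a^4/2 - a^3/3 + 3*a*log(-a) - 2*a


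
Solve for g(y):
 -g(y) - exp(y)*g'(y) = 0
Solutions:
 g(y) = C1*exp(exp(-y))


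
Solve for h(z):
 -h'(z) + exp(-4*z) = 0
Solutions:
 h(z) = C1 - exp(-4*z)/4


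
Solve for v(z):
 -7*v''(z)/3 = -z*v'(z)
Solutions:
 v(z) = C1 + C2*erfi(sqrt(42)*z/14)


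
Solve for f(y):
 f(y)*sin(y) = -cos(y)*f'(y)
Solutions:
 f(y) = C1*cos(y)


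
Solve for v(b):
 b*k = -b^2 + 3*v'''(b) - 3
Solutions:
 v(b) = C1 + C2*b + C3*b^2 + b^5/180 + b^4*k/72 + b^3/6


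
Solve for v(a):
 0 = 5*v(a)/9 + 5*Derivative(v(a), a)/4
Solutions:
 v(a) = C1*exp(-4*a/9)


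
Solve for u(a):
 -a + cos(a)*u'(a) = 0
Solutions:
 u(a) = C1 + Integral(a/cos(a), a)


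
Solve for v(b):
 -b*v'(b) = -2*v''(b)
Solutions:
 v(b) = C1 + C2*erfi(b/2)


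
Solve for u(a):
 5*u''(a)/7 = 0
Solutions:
 u(a) = C1 + C2*a


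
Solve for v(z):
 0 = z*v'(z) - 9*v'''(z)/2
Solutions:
 v(z) = C1 + Integral(C2*airyai(6^(1/3)*z/3) + C3*airybi(6^(1/3)*z/3), z)


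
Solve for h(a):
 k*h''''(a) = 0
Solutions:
 h(a) = C1 + C2*a + C3*a^2 + C4*a^3


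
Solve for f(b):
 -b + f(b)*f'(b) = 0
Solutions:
 f(b) = -sqrt(C1 + b^2)
 f(b) = sqrt(C1 + b^2)


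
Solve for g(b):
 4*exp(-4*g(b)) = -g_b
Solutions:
 g(b) = log(-I*(C1 - 16*b)^(1/4))
 g(b) = log(I*(C1 - 16*b)^(1/4))
 g(b) = log(-(C1 - 16*b)^(1/4))
 g(b) = log(C1 - 16*b)/4


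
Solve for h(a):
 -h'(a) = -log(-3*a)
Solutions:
 h(a) = C1 + a*log(-a) + a*(-1 + log(3))


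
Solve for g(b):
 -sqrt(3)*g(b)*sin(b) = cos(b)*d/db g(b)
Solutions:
 g(b) = C1*cos(b)^(sqrt(3))


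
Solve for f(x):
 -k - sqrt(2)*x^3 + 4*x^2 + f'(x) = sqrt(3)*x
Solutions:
 f(x) = C1 + k*x + sqrt(2)*x^4/4 - 4*x^3/3 + sqrt(3)*x^2/2


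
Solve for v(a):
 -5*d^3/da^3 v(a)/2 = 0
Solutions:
 v(a) = C1 + C2*a + C3*a^2


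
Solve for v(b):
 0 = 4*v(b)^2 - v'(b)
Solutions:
 v(b) = -1/(C1 + 4*b)


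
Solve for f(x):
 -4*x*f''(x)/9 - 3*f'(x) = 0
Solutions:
 f(x) = C1 + C2/x^(23/4)


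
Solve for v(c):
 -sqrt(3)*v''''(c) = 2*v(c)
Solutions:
 v(c) = (C1*sin(2^(3/4)*3^(7/8)*c/6) + C2*cos(2^(3/4)*3^(7/8)*c/6))*exp(-2^(3/4)*3^(7/8)*c/6) + (C3*sin(2^(3/4)*3^(7/8)*c/6) + C4*cos(2^(3/4)*3^(7/8)*c/6))*exp(2^(3/4)*3^(7/8)*c/6)


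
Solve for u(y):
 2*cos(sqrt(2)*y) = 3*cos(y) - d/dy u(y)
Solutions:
 u(y) = C1 + 3*sin(y) - sqrt(2)*sin(sqrt(2)*y)


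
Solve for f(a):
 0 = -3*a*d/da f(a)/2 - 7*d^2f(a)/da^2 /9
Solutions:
 f(a) = C1 + C2*erf(3*sqrt(21)*a/14)


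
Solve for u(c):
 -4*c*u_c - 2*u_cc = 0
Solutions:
 u(c) = C1 + C2*erf(c)


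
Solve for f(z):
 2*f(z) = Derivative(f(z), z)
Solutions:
 f(z) = C1*exp(2*z)


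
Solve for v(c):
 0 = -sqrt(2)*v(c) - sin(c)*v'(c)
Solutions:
 v(c) = C1*(cos(c) + 1)^(sqrt(2)/2)/(cos(c) - 1)^(sqrt(2)/2)


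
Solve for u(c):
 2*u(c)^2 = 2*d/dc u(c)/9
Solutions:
 u(c) = -1/(C1 + 9*c)


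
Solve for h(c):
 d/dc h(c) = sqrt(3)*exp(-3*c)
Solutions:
 h(c) = C1 - sqrt(3)*exp(-3*c)/3


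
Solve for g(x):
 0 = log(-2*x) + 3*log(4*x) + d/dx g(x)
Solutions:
 g(x) = C1 - 4*x*log(x) + x*(-7*log(2) + 4 - I*pi)


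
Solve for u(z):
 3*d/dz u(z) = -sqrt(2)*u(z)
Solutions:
 u(z) = C1*exp(-sqrt(2)*z/3)


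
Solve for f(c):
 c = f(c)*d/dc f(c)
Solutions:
 f(c) = -sqrt(C1 + c^2)
 f(c) = sqrt(C1 + c^2)


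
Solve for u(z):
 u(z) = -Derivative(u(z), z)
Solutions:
 u(z) = C1*exp(-z)


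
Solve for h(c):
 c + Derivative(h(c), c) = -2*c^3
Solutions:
 h(c) = C1 - c^4/2 - c^2/2


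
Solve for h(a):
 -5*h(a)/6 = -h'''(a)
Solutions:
 h(a) = C3*exp(5^(1/3)*6^(2/3)*a/6) + (C1*sin(2^(2/3)*3^(1/6)*5^(1/3)*a/4) + C2*cos(2^(2/3)*3^(1/6)*5^(1/3)*a/4))*exp(-5^(1/3)*6^(2/3)*a/12)


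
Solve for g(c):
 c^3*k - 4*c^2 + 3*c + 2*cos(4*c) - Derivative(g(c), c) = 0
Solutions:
 g(c) = C1 + c^4*k/4 - 4*c^3/3 + 3*c^2/2 + sin(4*c)/2


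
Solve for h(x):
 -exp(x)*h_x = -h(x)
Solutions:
 h(x) = C1*exp(-exp(-x))


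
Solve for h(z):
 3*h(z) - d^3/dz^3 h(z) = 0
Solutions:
 h(z) = C3*exp(3^(1/3)*z) + (C1*sin(3^(5/6)*z/2) + C2*cos(3^(5/6)*z/2))*exp(-3^(1/3)*z/2)


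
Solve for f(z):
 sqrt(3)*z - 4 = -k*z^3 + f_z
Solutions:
 f(z) = C1 + k*z^4/4 + sqrt(3)*z^2/2 - 4*z


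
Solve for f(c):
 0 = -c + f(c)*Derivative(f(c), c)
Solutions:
 f(c) = -sqrt(C1 + c^2)
 f(c) = sqrt(C1 + c^2)


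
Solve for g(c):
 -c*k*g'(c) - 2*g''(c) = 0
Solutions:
 g(c) = Piecewise((-sqrt(pi)*C1*erf(c*sqrt(k)/2)/sqrt(k) - C2, (k > 0) | (k < 0)), (-C1*c - C2, True))


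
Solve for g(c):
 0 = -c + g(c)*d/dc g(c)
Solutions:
 g(c) = -sqrt(C1 + c^2)
 g(c) = sqrt(C1 + c^2)


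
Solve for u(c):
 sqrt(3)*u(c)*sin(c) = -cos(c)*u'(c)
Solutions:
 u(c) = C1*cos(c)^(sqrt(3))


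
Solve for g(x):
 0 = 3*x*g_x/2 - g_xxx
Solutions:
 g(x) = C1 + Integral(C2*airyai(2^(2/3)*3^(1/3)*x/2) + C3*airybi(2^(2/3)*3^(1/3)*x/2), x)


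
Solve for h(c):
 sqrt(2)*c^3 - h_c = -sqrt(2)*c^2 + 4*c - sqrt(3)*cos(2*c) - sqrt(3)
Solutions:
 h(c) = C1 + sqrt(2)*c^4/4 + sqrt(2)*c^3/3 - 2*c^2 + sqrt(3)*(c + sin(c)*cos(c))


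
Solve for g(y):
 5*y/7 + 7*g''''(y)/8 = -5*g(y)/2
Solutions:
 g(y) = -2*y/7 + (C1*sin(5^(1/4)*7^(3/4)*y/7) + C2*cos(5^(1/4)*7^(3/4)*y/7))*exp(-5^(1/4)*7^(3/4)*y/7) + (C3*sin(5^(1/4)*7^(3/4)*y/7) + C4*cos(5^(1/4)*7^(3/4)*y/7))*exp(5^(1/4)*7^(3/4)*y/7)


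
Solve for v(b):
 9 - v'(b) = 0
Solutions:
 v(b) = C1 + 9*b


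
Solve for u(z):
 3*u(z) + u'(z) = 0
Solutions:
 u(z) = C1*exp(-3*z)


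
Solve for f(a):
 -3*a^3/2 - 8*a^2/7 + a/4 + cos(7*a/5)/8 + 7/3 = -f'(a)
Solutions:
 f(a) = C1 + 3*a^4/8 + 8*a^3/21 - a^2/8 - 7*a/3 - 5*sin(7*a/5)/56


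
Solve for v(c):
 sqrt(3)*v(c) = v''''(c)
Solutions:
 v(c) = C1*exp(-3^(1/8)*c) + C2*exp(3^(1/8)*c) + C3*sin(3^(1/8)*c) + C4*cos(3^(1/8)*c)


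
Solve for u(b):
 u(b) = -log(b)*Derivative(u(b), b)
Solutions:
 u(b) = C1*exp(-li(b))


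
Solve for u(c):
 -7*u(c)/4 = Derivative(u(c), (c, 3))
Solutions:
 u(c) = C3*exp(-14^(1/3)*c/2) + (C1*sin(14^(1/3)*sqrt(3)*c/4) + C2*cos(14^(1/3)*sqrt(3)*c/4))*exp(14^(1/3)*c/4)


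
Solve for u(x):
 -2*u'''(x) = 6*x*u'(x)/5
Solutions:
 u(x) = C1 + Integral(C2*airyai(-3^(1/3)*5^(2/3)*x/5) + C3*airybi(-3^(1/3)*5^(2/3)*x/5), x)


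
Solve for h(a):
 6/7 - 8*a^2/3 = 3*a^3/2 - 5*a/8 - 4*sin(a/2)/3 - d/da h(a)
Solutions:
 h(a) = C1 + 3*a^4/8 + 8*a^3/9 - 5*a^2/16 - 6*a/7 + 8*cos(a/2)/3


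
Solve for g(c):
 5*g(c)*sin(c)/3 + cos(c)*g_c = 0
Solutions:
 g(c) = C1*cos(c)^(5/3)


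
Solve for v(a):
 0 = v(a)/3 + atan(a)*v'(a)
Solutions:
 v(a) = C1*exp(-Integral(1/atan(a), a)/3)


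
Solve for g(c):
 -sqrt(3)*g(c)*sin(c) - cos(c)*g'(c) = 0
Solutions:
 g(c) = C1*cos(c)^(sqrt(3))


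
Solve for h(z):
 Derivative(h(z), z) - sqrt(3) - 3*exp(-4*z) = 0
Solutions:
 h(z) = C1 + sqrt(3)*z - 3*exp(-4*z)/4


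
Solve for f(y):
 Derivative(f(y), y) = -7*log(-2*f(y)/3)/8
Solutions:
 8*Integral(1/(log(-_y) - log(3) + log(2)), (_y, f(y)))/7 = C1 - y


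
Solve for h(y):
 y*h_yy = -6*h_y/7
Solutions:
 h(y) = C1 + C2*y^(1/7)


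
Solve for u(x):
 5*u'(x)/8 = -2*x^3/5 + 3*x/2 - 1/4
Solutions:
 u(x) = C1 - 4*x^4/25 + 6*x^2/5 - 2*x/5


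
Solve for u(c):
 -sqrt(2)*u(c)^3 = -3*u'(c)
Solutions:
 u(c) = -sqrt(6)*sqrt(-1/(C1 + sqrt(2)*c))/2
 u(c) = sqrt(6)*sqrt(-1/(C1 + sqrt(2)*c))/2


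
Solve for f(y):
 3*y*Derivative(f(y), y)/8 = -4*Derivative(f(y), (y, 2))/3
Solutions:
 f(y) = C1 + C2*erf(3*y/8)


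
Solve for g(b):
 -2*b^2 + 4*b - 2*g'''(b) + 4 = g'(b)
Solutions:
 g(b) = C1 + C2*sin(sqrt(2)*b/2) + C3*cos(sqrt(2)*b/2) - 2*b^3/3 + 2*b^2 + 12*b


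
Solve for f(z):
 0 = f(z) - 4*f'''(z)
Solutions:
 f(z) = C3*exp(2^(1/3)*z/2) + (C1*sin(2^(1/3)*sqrt(3)*z/4) + C2*cos(2^(1/3)*sqrt(3)*z/4))*exp(-2^(1/3)*z/4)


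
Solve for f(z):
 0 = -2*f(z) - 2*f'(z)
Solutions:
 f(z) = C1*exp(-z)


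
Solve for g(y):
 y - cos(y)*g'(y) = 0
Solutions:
 g(y) = C1 + Integral(y/cos(y), y)


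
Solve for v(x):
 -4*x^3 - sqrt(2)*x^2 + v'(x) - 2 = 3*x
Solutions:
 v(x) = C1 + x^4 + sqrt(2)*x^3/3 + 3*x^2/2 + 2*x


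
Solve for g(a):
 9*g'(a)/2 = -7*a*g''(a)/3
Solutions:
 g(a) = C1 + C2/a^(13/14)


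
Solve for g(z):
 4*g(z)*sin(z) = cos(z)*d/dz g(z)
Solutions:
 g(z) = C1/cos(z)^4


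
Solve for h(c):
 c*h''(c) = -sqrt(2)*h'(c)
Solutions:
 h(c) = C1 + C2*c^(1 - sqrt(2))


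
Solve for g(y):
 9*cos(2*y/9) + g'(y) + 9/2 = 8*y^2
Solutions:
 g(y) = C1 + 8*y^3/3 - 9*y/2 - 81*sin(2*y/9)/2


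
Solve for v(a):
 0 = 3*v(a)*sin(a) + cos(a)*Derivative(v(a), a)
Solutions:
 v(a) = C1*cos(a)^3


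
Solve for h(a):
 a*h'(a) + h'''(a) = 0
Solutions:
 h(a) = C1 + Integral(C2*airyai(-a) + C3*airybi(-a), a)


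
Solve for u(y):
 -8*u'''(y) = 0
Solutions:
 u(y) = C1 + C2*y + C3*y^2


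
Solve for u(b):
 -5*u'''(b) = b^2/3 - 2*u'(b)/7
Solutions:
 u(b) = C1 + C2*exp(-sqrt(70)*b/35) + C3*exp(sqrt(70)*b/35) + 7*b^3/18 + 245*b/6


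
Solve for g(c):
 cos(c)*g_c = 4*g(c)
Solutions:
 g(c) = C1*(sin(c)^2 + 2*sin(c) + 1)/(sin(c)^2 - 2*sin(c) + 1)


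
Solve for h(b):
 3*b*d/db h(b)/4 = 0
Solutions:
 h(b) = C1


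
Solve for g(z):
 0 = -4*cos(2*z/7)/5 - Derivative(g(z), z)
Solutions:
 g(z) = C1 - 14*sin(2*z/7)/5


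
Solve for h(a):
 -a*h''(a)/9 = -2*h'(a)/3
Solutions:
 h(a) = C1 + C2*a^7


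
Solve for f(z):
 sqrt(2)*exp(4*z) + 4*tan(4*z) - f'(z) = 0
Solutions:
 f(z) = C1 + sqrt(2)*exp(4*z)/4 - log(cos(4*z))


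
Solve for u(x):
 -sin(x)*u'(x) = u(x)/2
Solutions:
 u(x) = C1*(cos(x) + 1)^(1/4)/(cos(x) - 1)^(1/4)


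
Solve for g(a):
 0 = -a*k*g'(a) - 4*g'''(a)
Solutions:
 g(a) = C1 + Integral(C2*airyai(2^(1/3)*a*(-k)^(1/3)/2) + C3*airybi(2^(1/3)*a*(-k)^(1/3)/2), a)


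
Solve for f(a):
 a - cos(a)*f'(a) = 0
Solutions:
 f(a) = C1 + Integral(a/cos(a), a)


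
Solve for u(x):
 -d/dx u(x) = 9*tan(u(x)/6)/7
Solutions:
 u(x) = -6*asin(C1*exp(-3*x/14)) + 6*pi
 u(x) = 6*asin(C1*exp(-3*x/14))


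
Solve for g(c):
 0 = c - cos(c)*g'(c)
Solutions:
 g(c) = C1 + Integral(c/cos(c), c)


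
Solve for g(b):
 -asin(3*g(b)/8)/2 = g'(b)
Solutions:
 Integral(1/asin(3*_y/8), (_y, g(b))) = C1 - b/2


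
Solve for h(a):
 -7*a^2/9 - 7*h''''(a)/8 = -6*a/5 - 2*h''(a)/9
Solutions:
 h(a) = C1 + C2*a + C3*exp(-4*sqrt(7)*a/21) + C4*exp(4*sqrt(7)*a/21) + 7*a^4/24 - 9*a^3/10 + 441*a^2/32


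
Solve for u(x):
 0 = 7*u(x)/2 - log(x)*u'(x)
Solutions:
 u(x) = C1*exp(7*li(x)/2)


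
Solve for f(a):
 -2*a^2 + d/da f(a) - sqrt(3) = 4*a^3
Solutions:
 f(a) = C1 + a^4 + 2*a^3/3 + sqrt(3)*a


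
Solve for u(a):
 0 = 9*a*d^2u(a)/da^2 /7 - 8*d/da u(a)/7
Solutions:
 u(a) = C1 + C2*a^(17/9)


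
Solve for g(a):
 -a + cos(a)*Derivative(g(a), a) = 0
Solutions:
 g(a) = C1 + Integral(a/cos(a), a)


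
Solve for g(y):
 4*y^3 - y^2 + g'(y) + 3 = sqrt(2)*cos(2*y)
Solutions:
 g(y) = C1 - y^4 + y^3/3 - 3*y + sqrt(2)*sin(2*y)/2


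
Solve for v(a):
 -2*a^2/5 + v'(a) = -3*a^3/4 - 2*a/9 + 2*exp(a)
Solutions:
 v(a) = C1 - 3*a^4/16 + 2*a^3/15 - a^2/9 + 2*exp(a)


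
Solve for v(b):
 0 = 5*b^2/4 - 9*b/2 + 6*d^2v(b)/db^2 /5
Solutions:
 v(b) = C1 + C2*b - 25*b^4/288 + 5*b^3/8


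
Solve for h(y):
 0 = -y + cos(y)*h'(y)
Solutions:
 h(y) = C1 + Integral(y/cos(y), y)


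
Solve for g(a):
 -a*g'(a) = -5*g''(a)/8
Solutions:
 g(a) = C1 + C2*erfi(2*sqrt(5)*a/5)


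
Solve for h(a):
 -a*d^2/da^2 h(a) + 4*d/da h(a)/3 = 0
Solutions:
 h(a) = C1 + C2*a^(7/3)


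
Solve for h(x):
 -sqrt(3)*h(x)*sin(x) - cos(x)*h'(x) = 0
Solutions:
 h(x) = C1*cos(x)^(sqrt(3))


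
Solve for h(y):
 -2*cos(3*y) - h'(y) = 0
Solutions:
 h(y) = C1 - 2*sin(3*y)/3


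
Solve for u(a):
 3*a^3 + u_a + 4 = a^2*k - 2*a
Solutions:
 u(a) = C1 - 3*a^4/4 + a^3*k/3 - a^2 - 4*a


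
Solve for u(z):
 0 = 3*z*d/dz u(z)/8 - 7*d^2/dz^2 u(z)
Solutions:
 u(z) = C1 + C2*erfi(sqrt(21)*z/28)


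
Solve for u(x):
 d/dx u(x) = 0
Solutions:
 u(x) = C1


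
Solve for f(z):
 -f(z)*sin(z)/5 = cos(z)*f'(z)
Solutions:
 f(z) = C1*cos(z)^(1/5)


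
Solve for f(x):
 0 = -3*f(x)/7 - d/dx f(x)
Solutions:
 f(x) = C1*exp(-3*x/7)


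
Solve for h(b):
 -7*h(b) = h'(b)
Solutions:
 h(b) = C1*exp(-7*b)


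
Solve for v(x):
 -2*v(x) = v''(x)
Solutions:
 v(x) = C1*sin(sqrt(2)*x) + C2*cos(sqrt(2)*x)


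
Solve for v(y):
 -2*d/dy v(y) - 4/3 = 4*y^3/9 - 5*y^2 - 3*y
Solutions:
 v(y) = C1 - y^4/18 + 5*y^3/6 + 3*y^2/4 - 2*y/3


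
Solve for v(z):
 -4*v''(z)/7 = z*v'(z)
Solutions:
 v(z) = C1 + C2*erf(sqrt(14)*z/4)


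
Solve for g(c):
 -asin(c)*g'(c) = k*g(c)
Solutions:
 g(c) = C1*exp(-k*Integral(1/asin(c), c))


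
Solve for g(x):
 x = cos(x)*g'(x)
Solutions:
 g(x) = C1 + Integral(x/cos(x), x)


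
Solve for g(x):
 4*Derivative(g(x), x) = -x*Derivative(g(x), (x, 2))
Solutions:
 g(x) = C1 + C2/x^3


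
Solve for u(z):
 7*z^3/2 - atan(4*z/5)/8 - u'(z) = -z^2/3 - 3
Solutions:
 u(z) = C1 + 7*z^4/8 + z^3/9 - z*atan(4*z/5)/8 + 3*z + 5*log(16*z^2 + 25)/64


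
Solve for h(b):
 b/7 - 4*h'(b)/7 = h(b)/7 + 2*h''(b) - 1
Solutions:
 h(b) = b + (C1*sin(sqrt(10)*b/14) + C2*cos(sqrt(10)*b/14))*exp(-b/7) + 3


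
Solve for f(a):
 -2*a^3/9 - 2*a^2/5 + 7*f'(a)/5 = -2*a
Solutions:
 f(a) = C1 + 5*a^4/126 + 2*a^3/21 - 5*a^2/7


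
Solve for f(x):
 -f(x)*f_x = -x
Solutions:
 f(x) = -sqrt(C1 + x^2)
 f(x) = sqrt(C1 + x^2)


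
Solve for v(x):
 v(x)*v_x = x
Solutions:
 v(x) = -sqrt(C1 + x^2)
 v(x) = sqrt(C1 + x^2)


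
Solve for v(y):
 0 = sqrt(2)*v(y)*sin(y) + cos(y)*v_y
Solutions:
 v(y) = C1*cos(y)^(sqrt(2))


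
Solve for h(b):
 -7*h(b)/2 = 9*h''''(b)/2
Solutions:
 h(b) = (C1*sin(sqrt(6)*7^(1/4)*b/6) + C2*cos(sqrt(6)*7^(1/4)*b/6))*exp(-sqrt(6)*7^(1/4)*b/6) + (C3*sin(sqrt(6)*7^(1/4)*b/6) + C4*cos(sqrt(6)*7^(1/4)*b/6))*exp(sqrt(6)*7^(1/4)*b/6)


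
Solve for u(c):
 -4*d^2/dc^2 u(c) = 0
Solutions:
 u(c) = C1 + C2*c


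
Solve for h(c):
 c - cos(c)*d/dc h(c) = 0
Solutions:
 h(c) = C1 + Integral(c/cos(c), c)


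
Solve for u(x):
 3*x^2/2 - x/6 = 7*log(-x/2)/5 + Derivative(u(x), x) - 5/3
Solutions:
 u(x) = C1 + x^3/2 - x^2/12 - 7*x*log(-x)/5 + x*(21*log(2) + 46)/15


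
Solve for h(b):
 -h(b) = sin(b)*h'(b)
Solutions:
 h(b) = C1*sqrt(cos(b) + 1)/sqrt(cos(b) - 1)


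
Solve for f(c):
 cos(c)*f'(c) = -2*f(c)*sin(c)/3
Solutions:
 f(c) = C1*cos(c)^(2/3)


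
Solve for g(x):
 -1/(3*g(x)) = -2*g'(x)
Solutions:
 g(x) = -sqrt(C1 + 3*x)/3
 g(x) = sqrt(C1 + 3*x)/3


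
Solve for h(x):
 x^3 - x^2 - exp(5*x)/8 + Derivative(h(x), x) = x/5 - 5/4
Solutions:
 h(x) = C1 - x^4/4 + x^3/3 + x^2/10 - 5*x/4 + exp(5*x)/40


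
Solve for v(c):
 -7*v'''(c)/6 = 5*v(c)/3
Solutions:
 v(c) = C3*exp(-10^(1/3)*7^(2/3)*c/7) + (C1*sin(10^(1/3)*sqrt(3)*7^(2/3)*c/14) + C2*cos(10^(1/3)*sqrt(3)*7^(2/3)*c/14))*exp(10^(1/3)*7^(2/3)*c/14)


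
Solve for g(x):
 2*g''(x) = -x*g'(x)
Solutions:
 g(x) = C1 + C2*erf(x/2)


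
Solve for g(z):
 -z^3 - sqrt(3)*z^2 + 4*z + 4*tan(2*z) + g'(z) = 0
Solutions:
 g(z) = C1 + z^4/4 + sqrt(3)*z^3/3 - 2*z^2 + 2*log(cos(2*z))


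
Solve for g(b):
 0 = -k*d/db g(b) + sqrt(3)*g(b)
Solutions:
 g(b) = C1*exp(sqrt(3)*b/k)


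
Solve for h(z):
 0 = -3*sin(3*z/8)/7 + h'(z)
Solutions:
 h(z) = C1 - 8*cos(3*z/8)/7


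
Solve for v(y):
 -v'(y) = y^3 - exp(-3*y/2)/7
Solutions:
 v(y) = C1 - y^4/4 - 2*exp(-3*y/2)/21


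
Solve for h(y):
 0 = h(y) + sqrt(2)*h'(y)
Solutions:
 h(y) = C1*exp(-sqrt(2)*y/2)


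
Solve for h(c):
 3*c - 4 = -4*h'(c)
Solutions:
 h(c) = C1 - 3*c^2/8 + c


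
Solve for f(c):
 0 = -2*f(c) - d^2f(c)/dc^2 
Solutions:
 f(c) = C1*sin(sqrt(2)*c) + C2*cos(sqrt(2)*c)


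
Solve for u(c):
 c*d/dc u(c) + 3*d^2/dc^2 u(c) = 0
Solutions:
 u(c) = C1 + C2*erf(sqrt(6)*c/6)


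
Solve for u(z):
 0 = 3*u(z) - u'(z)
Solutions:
 u(z) = C1*exp(3*z)


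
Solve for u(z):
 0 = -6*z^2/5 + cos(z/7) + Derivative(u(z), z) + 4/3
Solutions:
 u(z) = C1 + 2*z^3/5 - 4*z/3 - 7*sin(z/7)


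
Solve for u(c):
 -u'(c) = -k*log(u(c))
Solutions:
 li(u(c)) = C1 + c*k


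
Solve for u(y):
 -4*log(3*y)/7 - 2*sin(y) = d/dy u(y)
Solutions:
 u(y) = C1 - 4*y*log(y)/7 - 4*y*log(3)/7 + 4*y/7 + 2*cos(y)


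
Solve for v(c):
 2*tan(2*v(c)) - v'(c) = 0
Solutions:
 v(c) = -asin(C1*exp(4*c))/2 + pi/2
 v(c) = asin(C1*exp(4*c))/2


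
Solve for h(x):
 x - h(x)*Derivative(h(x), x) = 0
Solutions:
 h(x) = -sqrt(C1 + x^2)
 h(x) = sqrt(C1 + x^2)


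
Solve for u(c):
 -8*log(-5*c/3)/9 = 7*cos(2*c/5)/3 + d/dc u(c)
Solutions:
 u(c) = C1 - 8*c*log(-c)/9 - 8*c*log(5)/9 + 8*c/9 + 8*c*log(3)/9 - 35*sin(2*c/5)/6


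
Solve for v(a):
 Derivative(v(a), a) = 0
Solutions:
 v(a) = C1


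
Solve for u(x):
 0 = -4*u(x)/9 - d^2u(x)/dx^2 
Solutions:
 u(x) = C1*sin(2*x/3) + C2*cos(2*x/3)


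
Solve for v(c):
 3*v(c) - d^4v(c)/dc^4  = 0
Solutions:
 v(c) = C1*exp(-3^(1/4)*c) + C2*exp(3^(1/4)*c) + C3*sin(3^(1/4)*c) + C4*cos(3^(1/4)*c)


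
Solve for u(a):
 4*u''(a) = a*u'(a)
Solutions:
 u(a) = C1 + C2*erfi(sqrt(2)*a/4)


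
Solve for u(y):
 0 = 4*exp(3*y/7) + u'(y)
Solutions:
 u(y) = C1 - 28*exp(3*y/7)/3


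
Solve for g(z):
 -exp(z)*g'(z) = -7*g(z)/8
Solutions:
 g(z) = C1*exp(-7*exp(-z)/8)


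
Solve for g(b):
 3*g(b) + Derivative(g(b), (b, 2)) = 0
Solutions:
 g(b) = C1*sin(sqrt(3)*b) + C2*cos(sqrt(3)*b)


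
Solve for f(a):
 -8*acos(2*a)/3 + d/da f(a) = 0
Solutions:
 f(a) = C1 + 8*a*acos(2*a)/3 - 4*sqrt(1 - 4*a^2)/3


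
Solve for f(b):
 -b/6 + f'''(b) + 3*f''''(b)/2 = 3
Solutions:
 f(b) = C1 + C2*b + C3*b^2 + C4*exp(-2*b/3) + b^4/144 + 11*b^3/24


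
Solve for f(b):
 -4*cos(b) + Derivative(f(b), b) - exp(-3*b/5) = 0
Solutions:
 f(b) = C1 + 4*sin(b) - 5*exp(-3*b/5)/3


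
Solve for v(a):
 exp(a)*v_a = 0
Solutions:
 v(a) = C1


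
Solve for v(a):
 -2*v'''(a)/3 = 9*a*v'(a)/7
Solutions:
 v(a) = C1 + Integral(C2*airyai(-3*14^(2/3)*a/14) + C3*airybi(-3*14^(2/3)*a/14), a)


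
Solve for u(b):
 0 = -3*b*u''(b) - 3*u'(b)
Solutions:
 u(b) = C1 + C2*log(b)


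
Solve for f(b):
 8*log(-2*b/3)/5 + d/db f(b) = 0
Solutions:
 f(b) = C1 - 8*b*log(-b)/5 + 8*b*(-log(2) + 1 + log(3))/5


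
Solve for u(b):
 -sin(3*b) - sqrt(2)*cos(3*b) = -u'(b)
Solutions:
 u(b) = C1 + sqrt(2)*sin(3*b)/3 - cos(3*b)/3


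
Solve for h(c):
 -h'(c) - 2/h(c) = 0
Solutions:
 h(c) = -sqrt(C1 - 4*c)
 h(c) = sqrt(C1 - 4*c)


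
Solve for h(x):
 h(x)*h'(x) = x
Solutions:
 h(x) = -sqrt(C1 + x^2)
 h(x) = sqrt(C1 + x^2)


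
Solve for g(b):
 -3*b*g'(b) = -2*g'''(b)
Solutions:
 g(b) = C1 + Integral(C2*airyai(2^(2/3)*3^(1/3)*b/2) + C3*airybi(2^(2/3)*3^(1/3)*b/2), b)


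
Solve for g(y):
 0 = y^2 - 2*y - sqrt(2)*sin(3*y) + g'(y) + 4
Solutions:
 g(y) = C1 - y^3/3 + y^2 - 4*y - sqrt(2)*cos(3*y)/3


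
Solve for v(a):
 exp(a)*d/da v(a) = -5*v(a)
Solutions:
 v(a) = C1*exp(5*exp(-a))


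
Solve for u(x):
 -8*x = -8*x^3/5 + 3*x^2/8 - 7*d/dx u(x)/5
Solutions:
 u(x) = C1 - 2*x^4/7 + 5*x^3/56 + 20*x^2/7


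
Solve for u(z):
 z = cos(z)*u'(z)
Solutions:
 u(z) = C1 + Integral(z/cos(z), z)


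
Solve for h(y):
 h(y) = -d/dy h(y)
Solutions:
 h(y) = C1*exp(-y)


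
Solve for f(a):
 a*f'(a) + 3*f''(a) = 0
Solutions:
 f(a) = C1 + C2*erf(sqrt(6)*a/6)


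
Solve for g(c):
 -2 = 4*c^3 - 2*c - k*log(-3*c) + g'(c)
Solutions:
 g(c) = C1 - c^4 + c^2 + c*k*log(-c) + c*(-k + k*log(3) - 2)


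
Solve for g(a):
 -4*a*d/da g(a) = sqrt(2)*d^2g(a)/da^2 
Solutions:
 g(a) = C1 + C2*erf(2^(1/4)*a)


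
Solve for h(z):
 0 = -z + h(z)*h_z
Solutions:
 h(z) = -sqrt(C1 + z^2)
 h(z) = sqrt(C1 + z^2)


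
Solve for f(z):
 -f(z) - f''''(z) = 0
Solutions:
 f(z) = (C1*sin(sqrt(2)*z/2) + C2*cos(sqrt(2)*z/2))*exp(-sqrt(2)*z/2) + (C3*sin(sqrt(2)*z/2) + C4*cos(sqrt(2)*z/2))*exp(sqrt(2)*z/2)


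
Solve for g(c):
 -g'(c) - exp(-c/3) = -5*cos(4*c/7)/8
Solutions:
 g(c) = C1 + 35*sin(4*c/7)/32 + 3*exp(-c/3)


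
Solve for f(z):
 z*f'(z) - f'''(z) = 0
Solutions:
 f(z) = C1 + Integral(C2*airyai(z) + C3*airybi(z), z)


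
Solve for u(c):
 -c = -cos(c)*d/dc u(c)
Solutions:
 u(c) = C1 + Integral(c/cos(c), c)


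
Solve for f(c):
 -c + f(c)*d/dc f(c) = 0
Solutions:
 f(c) = -sqrt(C1 + c^2)
 f(c) = sqrt(C1 + c^2)


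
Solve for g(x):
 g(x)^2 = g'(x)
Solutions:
 g(x) = -1/(C1 + x)


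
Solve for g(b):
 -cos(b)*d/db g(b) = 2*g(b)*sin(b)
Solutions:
 g(b) = C1*cos(b)^2


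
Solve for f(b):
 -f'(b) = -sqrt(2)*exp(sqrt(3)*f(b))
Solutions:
 f(b) = sqrt(3)*(2*log(-1/(C1 + sqrt(2)*b)) - log(3))/6


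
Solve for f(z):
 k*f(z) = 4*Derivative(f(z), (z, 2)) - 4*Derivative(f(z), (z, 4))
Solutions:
 f(z) = C1*exp(-sqrt(2)*z*sqrt(1 - sqrt(1 - k))/2) + C2*exp(sqrt(2)*z*sqrt(1 - sqrt(1 - k))/2) + C3*exp(-sqrt(2)*z*sqrt(sqrt(1 - k) + 1)/2) + C4*exp(sqrt(2)*z*sqrt(sqrt(1 - k) + 1)/2)


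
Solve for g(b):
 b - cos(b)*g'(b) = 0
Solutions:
 g(b) = C1 + Integral(b/cos(b), b)


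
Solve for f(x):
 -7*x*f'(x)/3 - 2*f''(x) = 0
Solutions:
 f(x) = C1 + C2*erf(sqrt(21)*x/6)


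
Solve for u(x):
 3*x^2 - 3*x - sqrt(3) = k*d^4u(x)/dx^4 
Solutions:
 u(x) = C1 + C2*x + C3*x^2 + C4*x^3 + x^6/(120*k) - x^5/(40*k) - sqrt(3)*x^4/(24*k)


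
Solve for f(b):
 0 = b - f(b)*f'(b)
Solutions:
 f(b) = -sqrt(C1 + b^2)
 f(b) = sqrt(C1 + b^2)


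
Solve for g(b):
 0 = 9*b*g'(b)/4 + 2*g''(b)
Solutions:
 g(b) = C1 + C2*erf(3*b/4)


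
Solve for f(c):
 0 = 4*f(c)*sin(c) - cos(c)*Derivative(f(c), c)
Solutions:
 f(c) = C1/cos(c)^4


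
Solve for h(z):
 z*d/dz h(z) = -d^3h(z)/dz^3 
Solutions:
 h(z) = C1 + Integral(C2*airyai(-z) + C3*airybi(-z), z)


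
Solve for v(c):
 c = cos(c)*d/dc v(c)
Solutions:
 v(c) = C1 + Integral(c/cos(c), c)


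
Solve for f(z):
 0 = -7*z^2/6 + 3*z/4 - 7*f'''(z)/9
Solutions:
 f(z) = C1 + C2*z + C3*z^2 - z^5/40 + 9*z^4/224


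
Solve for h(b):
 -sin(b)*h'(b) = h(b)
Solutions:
 h(b) = C1*sqrt(cos(b) + 1)/sqrt(cos(b) - 1)


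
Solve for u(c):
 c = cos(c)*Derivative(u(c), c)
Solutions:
 u(c) = C1 + Integral(c/cos(c), c)


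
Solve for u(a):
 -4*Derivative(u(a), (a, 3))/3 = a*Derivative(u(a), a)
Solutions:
 u(a) = C1 + Integral(C2*airyai(-6^(1/3)*a/2) + C3*airybi(-6^(1/3)*a/2), a)


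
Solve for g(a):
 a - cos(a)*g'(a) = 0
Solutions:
 g(a) = C1 + Integral(a/cos(a), a)


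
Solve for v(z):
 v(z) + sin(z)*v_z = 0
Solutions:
 v(z) = C1*sqrt(cos(z) + 1)/sqrt(cos(z) - 1)


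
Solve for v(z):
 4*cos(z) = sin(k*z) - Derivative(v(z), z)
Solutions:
 v(z) = C1 - 4*sin(z) - cos(k*z)/k


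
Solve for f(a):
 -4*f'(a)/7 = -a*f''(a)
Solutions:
 f(a) = C1 + C2*a^(11/7)


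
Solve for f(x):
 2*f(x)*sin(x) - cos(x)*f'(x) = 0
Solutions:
 f(x) = C1/cos(x)^2


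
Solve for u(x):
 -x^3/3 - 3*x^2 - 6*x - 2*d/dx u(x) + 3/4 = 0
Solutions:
 u(x) = C1 - x^4/24 - x^3/2 - 3*x^2/2 + 3*x/8


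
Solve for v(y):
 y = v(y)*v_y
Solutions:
 v(y) = -sqrt(C1 + y^2)
 v(y) = sqrt(C1 + y^2)


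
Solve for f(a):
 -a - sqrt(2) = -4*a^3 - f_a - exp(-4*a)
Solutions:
 f(a) = C1 - a^4 + a^2/2 + sqrt(2)*a + exp(-4*a)/4


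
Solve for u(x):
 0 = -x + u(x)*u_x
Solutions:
 u(x) = -sqrt(C1 + x^2)
 u(x) = sqrt(C1 + x^2)


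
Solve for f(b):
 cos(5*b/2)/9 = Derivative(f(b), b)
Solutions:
 f(b) = C1 + 2*sin(5*b/2)/45


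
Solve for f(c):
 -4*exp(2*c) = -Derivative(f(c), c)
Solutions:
 f(c) = C1 + 2*exp(2*c)


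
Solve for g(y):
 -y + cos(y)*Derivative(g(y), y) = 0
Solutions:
 g(y) = C1 + Integral(y/cos(y), y)


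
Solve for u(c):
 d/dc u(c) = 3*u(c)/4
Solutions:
 u(c) = C1*exp(3*c/4)


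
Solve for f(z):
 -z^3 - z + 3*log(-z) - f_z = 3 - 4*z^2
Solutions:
 f(z) = C1 - z^4/4 + 4*z^3/3 - z^2/2 + 3*z*log(-z) - 6*z


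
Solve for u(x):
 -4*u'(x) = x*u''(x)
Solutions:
 u(x) = C1 + C2/x^3


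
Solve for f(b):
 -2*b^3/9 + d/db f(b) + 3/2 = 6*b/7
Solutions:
 f(b) = C1 + b^4/18 + 3*b^2/7 - 3*b/2


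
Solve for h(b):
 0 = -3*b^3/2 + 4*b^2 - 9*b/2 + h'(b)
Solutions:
 h(b) = C1 + 3*b^4/8 - 4*b^3/3 + 9*b^2/4


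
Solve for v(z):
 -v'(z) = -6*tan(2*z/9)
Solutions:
 v(z) = C1 - 27*log(cos(2*z/9))


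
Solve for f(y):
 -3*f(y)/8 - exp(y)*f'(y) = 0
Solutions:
 f(y) = C1*exp(3*exp(-y)/8)


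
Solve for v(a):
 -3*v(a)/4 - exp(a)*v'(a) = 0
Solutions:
 v(a) = C1*exp(3*exp(-a)/4)


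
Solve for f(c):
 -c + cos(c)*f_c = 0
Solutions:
 f(c) = C1 + Integral(c/cos(c), c)


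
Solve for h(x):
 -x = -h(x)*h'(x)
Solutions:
 h(x) = -sqrt(C1 + x^2)
 h(x) = sqrt(C1 + x^2)


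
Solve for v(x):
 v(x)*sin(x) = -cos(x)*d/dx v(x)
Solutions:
 v(x) = C1*cos(x)


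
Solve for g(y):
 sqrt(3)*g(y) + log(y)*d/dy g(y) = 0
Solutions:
 g(y) = C1*exp(-sqrt(3)*li(y))


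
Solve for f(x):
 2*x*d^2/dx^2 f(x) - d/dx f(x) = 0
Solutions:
 f(x) = C1 + C2*x^(3/2)


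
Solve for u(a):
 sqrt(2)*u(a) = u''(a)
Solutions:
 u(a) = C1*exp(-2^(1/4)*a) + C2*exp(2^(1/4)*a)


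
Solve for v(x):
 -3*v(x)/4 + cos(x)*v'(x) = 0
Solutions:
 v(x) = C1*(sin(x) + 1)^(3/8)/(sin(x) - 1)^(3/8)


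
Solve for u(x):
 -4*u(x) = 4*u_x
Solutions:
 u(x) = C1*exp(-x)


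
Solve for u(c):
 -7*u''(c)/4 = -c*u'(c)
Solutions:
 u(c) = C1 + C2*erfi(sqrt(14)*c/7)


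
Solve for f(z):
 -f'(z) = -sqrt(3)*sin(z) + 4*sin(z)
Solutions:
 f(z) = C1 - sqrt(3)*cos(z) + 4*cos(z)


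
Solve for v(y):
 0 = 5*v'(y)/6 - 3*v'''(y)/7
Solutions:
 v(y) = C1 + C2*exp(-sqrt(70)*y/6) + C3*exp(sqrt(70)*y/6)


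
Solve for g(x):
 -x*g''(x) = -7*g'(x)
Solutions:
 g(x) = C1 + C2*x^8


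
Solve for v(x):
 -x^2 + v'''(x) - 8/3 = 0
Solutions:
 v(x) = C1 + C2*x + C3*x^2 + x^5/60 + 4*x^3/9


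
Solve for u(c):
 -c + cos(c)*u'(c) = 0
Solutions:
 u(c) = C1 + Integral(c/cos(c), c)


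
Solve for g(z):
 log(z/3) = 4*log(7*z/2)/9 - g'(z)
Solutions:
 g(z) = C1 - 5*z*log(z)/9 - 4*z*log(2)/9 + 5*z/9 + 4*z*log(7)/9 + z*log(3)


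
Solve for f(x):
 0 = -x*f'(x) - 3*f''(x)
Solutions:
 f(x) = C1 + C2*erf(sqrt(6)*x/6)


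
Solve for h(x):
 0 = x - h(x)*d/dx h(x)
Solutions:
 h(x) = -sqrt(C1 + x^2)
 h(x) = sqrt(C1 + x^2)


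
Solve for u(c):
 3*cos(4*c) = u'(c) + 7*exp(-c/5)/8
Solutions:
 u(c) = C1 + 3*sin(4*c)/4 + 35*exp(-c/5)/8


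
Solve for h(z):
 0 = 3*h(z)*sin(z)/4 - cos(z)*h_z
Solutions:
 h(z) = C1/cos(z)^(3/4)


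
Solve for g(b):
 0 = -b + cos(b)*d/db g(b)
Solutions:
 g(b) = C1 + Integral(b/cos(b), b)


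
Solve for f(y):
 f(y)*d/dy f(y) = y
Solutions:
 f(y) = -sqrt(C1 + y^2)
 f(y) = sqrt(C1 + y^2)


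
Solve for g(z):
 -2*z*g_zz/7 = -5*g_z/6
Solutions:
 g(z) = C1 + C2*z^(47/12)


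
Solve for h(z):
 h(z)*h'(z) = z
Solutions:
 h(z) = -sqrt(C1 + z^2)
 h(z) = sqrt(C1 + z^2)


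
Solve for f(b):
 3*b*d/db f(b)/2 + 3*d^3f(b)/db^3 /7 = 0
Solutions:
 f(b) = C1 + Integral(C2*airyai(-2^(2/3)*7^(1/3)*b/2) + C3*airybi(-2^(2/3)*7^(1/3)*b/2), b)


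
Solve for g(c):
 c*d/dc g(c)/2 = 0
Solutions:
 g(c) = C1


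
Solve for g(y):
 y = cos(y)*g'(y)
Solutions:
 g(y) = C1 + Integral(y/cos(y), y)


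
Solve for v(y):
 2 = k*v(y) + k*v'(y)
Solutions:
 v(y) = C1*exp(-y) + 2/k


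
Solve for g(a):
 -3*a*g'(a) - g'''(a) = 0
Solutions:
 g(a) = C1 + Integral(C2*airyai(-3^(1/3)*a) + C3*airybi(-3^(1/3)*a), a)


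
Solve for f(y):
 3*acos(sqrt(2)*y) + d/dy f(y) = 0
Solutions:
 f(y) = C1 - 3*y*acos(sqrt(2)*y) + 3*sqrt(2)*sqrt(1 - 2*y^2)/2


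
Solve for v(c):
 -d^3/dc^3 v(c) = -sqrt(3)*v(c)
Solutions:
 v(c) = C3*exp(3^(1/6)*c) + (C1*sin(3^(2/3)*c/2) + C2*cos(3^(2/3)*c/2))*exp(-3^(1/6)*c/2)


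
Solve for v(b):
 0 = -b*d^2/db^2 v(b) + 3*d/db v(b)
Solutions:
 v(b) = C1 + C2*b^4


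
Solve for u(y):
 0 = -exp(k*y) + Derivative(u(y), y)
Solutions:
 u(y) = C1 + exp(k*y)/k


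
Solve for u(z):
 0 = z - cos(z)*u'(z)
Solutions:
 u(z) = C1 + Integral(z/cos(z), z)


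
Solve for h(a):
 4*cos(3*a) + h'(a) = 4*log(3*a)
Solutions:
 h(a) = C1 + 4*a*log(a) - 4*a + 4*a*log(3) - 4*sin(3*a)/3


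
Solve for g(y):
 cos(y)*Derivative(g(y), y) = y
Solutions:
 g(y) = C1 + Integral(y/cos(y), y)


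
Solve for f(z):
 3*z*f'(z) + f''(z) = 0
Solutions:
 f(z) = C1 + C2*erf(sqrt(6)*z/2)


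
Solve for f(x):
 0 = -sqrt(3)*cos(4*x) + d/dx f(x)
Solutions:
 f(x) = C1 + sqrt(3)*sin(4*x)/4


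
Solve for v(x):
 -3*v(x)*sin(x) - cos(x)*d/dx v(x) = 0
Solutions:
 v(x) = C1*cos(x)^3


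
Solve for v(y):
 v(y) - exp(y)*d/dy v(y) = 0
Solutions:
 v(y) = C1*exp(-exp(-y))


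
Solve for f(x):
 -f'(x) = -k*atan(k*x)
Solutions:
 f(x) = C1 + k*Piecewise((x*atan(k*x) - log(k^2*x^2 + 1)/(2*k), Ne(k, 0)), (0, True))


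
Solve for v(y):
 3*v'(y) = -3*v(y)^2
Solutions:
 v(y) = 1/(C1 + y)


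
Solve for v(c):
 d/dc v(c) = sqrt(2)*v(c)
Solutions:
 v(c) = C1*exp(sqrt(2)*c)


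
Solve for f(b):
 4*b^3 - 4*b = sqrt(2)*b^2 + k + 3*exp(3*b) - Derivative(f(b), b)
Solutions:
 f(b) = C1 - b^4 + sqrt(2)*b^3/3 + 2*b^2 + b*k + exp(3*b)


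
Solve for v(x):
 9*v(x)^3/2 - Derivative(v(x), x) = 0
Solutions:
 v(x) = -sqrt(-1/(C1 + 9*x))
 v(x) = sqrt(-1/(C1 + 9*x))
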